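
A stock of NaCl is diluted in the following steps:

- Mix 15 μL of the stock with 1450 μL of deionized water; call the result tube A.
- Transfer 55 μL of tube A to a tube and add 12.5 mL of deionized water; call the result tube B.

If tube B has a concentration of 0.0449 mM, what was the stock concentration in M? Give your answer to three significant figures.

Step 1: 15 μL + 1450 μL = 1465 μL total → factor 1465/15 = 97.667
Step 2: 55 μL + 12.5 mL = 12555 μL total → factor 12555/55 = 228.27
Overall dilution factor = 97.667 × 228.27 = 22295
Stock = 0.0449 mM × 22295 = 1001 mM = 1.00 M

1.00 M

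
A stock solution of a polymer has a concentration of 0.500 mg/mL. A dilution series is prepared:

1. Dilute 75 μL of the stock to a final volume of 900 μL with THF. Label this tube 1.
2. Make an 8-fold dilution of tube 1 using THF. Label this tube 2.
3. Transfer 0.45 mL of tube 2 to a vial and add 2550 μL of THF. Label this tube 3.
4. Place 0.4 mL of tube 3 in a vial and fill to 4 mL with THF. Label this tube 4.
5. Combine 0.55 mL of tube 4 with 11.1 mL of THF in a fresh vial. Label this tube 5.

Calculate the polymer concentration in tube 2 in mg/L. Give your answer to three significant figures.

5.21 mg/L

Step 1: 75 μL brought to 900 μL → factor 900/75 = 12
Step 2: 8-fold → factor 8
Dilution factor through tube 2 = 12 × 8 = 96
[tube 2] = 0.500 mg/mL / 96 = 0.005208 mg/mL = 5.21 mg/L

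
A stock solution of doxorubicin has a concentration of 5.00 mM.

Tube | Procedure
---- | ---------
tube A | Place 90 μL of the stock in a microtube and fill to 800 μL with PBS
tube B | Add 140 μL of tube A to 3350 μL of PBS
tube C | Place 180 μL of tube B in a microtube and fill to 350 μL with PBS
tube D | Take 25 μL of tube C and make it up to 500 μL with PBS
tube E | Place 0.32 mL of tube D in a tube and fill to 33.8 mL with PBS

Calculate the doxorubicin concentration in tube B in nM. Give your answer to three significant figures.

2.26 × 10^4 nM

Step 1: 90 μL brought to 800 μL → factor 800/90 = 8.8889
Step 2: 140 μL + 3350 μL = 3490 μL total → factor 3490/140 = 24.929
Dilution factor through tube B = 8.8889 × 24.929 = 221.59
[tube B] = 5.00 mM / 221.59 = 0.02256 mM = 2.26 × 10^4 nM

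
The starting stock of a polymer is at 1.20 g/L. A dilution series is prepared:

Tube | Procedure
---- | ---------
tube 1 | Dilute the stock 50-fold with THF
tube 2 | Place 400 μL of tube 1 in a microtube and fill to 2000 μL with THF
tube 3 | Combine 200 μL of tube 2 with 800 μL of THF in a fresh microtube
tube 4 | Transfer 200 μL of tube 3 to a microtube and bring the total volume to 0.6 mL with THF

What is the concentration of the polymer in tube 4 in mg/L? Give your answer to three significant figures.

Step 1: 50-fold → factor 50
Step 2: 400 μL brought to 2000 μL → factor 2000/400 = 5
Step 3: 200 μL + 800 μL = 1000 μL total → factor 1000/200 = 5
Step 4: 200 μL brought to 0.6 mL → factor 600/200 = 3
Overall dilution factor = 50 × 5 × 5 × 3 = 3750
Final = 1.20 g/L / 3750 = 0.0003200 g/L = 0.320 mg/L

0.320 mg/L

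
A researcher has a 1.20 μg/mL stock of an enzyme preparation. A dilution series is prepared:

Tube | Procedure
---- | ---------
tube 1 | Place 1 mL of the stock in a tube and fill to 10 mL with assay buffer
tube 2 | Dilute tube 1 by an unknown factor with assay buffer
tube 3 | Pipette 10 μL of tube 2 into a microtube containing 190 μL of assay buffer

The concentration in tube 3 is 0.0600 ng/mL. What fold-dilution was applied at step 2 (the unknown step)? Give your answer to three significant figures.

Step 1: 1 mL brought to 10 mL → factor 10/1 = 10
Step 2: unknown factor x
Step 3: 10 μL + 190 μL = 200 μL total → factor 200/10 = 20
Product of known-step factors = 200
Overall factor = 1.20 μg/mL / (0.0600 ng/mL) = 20000
x = 20000 / 200 = 100

100-fold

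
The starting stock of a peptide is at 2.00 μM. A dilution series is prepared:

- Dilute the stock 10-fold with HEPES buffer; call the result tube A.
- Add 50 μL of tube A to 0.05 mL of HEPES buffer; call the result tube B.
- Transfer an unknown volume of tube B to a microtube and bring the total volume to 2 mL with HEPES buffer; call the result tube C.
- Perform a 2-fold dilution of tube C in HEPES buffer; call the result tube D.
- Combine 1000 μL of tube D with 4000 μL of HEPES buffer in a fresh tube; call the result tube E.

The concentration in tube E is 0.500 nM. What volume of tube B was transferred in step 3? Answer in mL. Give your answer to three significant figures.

0.100 mL

Step 1: 10-fold → factor 10
Step 2: 50 μL + 0.05 mL = 100 μL total → factor 100/50 = 2
Step 3: v brought to 2 mL → factor = 2 mL/v
Step 4: 2-fold → factor 2
Step 5: 1000 μL + 4000 μL = 5000 μL total → factor 5000/1000 = 5
Product of known-step factors = 200
Overall factor = 2.00 μM / (0.500 nM) = 4000
Step-3 factor = 4000 / 200 = 20
v = 2 mL / 20 = 0.100 mL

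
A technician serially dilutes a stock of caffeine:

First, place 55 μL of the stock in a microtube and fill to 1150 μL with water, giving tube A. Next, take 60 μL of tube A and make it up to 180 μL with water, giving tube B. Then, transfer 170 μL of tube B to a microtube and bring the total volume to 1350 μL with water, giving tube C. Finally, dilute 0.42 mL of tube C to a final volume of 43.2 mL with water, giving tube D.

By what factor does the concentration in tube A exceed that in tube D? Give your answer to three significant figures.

2.45 × 10^3

Step 1: 55 μL brought to 1150 μL → factor 1150/55 = 20.909
Step 2: 60 μL brought to 180 μL → factor 180/60 = 3
Step 3: 170 μL brought to 1350 μL → factor 1350/170 = 7.9412
Step 4: 0.42 mL brought to 43.2 mL → factor 43.2/0.42 = 102.86
Dilution factor to tube A = 20.909; to tube D = 51236
[tube A]/[tube D] = (factor to tube D)/(factor to tube A) = 51236/20.909 = 2.45 × 10^3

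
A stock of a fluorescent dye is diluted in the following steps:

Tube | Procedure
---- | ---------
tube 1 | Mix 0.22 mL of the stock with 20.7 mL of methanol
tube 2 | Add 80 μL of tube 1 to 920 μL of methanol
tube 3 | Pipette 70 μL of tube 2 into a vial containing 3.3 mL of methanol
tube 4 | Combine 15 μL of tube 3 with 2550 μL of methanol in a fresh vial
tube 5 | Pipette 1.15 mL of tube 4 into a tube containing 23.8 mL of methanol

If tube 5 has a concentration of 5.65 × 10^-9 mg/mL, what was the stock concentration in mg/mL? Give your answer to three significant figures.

1.20 mg/mL

Step 1: 0.22 mL + 20.7 mL = 20.92 mL total → factor 20.92/0.22 = 95.091
Step 2: 80 μL + 920 μL = 1000 μL total → factor 1000/80 = 12.5
Step 3: 70 μL + 3.3 mL = 3370 μL total → factor 3370/70 = 48.143
Step 4: 15 μL + 2550 μL = 2565 μL total → factor 2565/15 = 171
Step 5: 1.15 mL + 23.8 mL = 24.95 mL total → factor 24.95/1.15 = 21.696
Overall dilution factor = 95.091 × 12.5 × 48.143 × 171 × 21.696 = 2.123 × 10^8
Stock = 5.65 × 10^-9 mg/mL × 2.123 × 10^8 = 1.20 mg/mL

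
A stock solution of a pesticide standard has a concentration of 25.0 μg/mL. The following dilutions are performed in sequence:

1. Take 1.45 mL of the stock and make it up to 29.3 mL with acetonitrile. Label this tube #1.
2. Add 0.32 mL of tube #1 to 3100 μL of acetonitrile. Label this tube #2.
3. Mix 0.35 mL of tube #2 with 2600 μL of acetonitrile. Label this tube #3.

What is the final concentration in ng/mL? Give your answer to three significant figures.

13.7 ng/mL

Step 1: 1.45 mL brought to 29.3 mL → factor 29.3/1.45 = 20.207
Step 2: 0.32 mL + 3100 μL = 3.42 mL total → factor 3.42/0.32 = 10.688
Step 3: 0.35 mL + 2600 μL = 2.95 mL total → factor 2.95/0.35 = 8.4286
Overall dilution factor = 20.207 × 10.688 × 8.4286 = 1820.2
Final = 25.0 μg/mL / 1820.2 = 0.01373 μg/mL = 13.7 ng/mL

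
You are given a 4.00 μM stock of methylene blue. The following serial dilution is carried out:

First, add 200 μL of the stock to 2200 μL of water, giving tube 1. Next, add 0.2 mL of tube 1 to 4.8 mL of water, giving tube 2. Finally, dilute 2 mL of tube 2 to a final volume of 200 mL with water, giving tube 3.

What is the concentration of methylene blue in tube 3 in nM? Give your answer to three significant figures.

0.133 nM

Step 1: 200 μL + 2200 μL = 2400 μL total → factor 2400/200 = 12
Step 2: 0.2 mL + 4.8 mL = 5 mL total → factor 5/0.2 = 25
Step 3: 2 mL brought to 200 mL → factor 200/2 = 100
Dilution factor through tube 3 = 12 × 25 × 100 = 30000
[tube 3] = 4.00 μM / 30000 = 0.0001333 μM = 0.133 nM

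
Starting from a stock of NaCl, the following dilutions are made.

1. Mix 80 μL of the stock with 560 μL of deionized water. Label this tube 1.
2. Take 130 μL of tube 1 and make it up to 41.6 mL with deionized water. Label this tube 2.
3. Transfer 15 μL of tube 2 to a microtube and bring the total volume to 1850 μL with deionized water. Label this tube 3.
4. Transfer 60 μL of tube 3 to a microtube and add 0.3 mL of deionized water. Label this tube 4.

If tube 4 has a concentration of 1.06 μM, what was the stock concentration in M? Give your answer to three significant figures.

Step 1: 80 μL + 560 μL = 640 μL total → factor 640/80 = 8
Step 2: 130 μL brought to 41.6 mL → factor 41600/130 = 320
Step 3: 15 μL brought to 1850 μL → factor 1850/15 = 123.33
Step 4: 60 μL + 0.3 mL = 360 μL total → factor 360/60 = 6
Overall dilution factor = 8 × 320 × 123.33 × 6 = 1.8944 × 10^6
Stock = 1.06 μM × 1.8944 × 10^6 = 2.008 × 10^6 μM = 2.01 M

2.01 M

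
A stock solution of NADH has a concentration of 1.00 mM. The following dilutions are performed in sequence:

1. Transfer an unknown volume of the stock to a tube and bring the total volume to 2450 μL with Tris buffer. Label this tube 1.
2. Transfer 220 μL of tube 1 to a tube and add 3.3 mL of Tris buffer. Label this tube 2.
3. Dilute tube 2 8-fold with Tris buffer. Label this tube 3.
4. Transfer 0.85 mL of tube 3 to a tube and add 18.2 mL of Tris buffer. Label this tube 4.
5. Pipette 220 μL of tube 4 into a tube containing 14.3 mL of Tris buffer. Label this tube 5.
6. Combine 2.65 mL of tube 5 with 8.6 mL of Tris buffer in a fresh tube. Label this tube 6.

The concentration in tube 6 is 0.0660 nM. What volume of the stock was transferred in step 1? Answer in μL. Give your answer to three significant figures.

Step 1: v brought to 2450 μL → factor = 2450 μL/v
Step 2: 220 μL + 3.3 mL = 3520 μL total → factor 3520/220 = 16
Step 3: 8-fold → factor 8
Step 4: 0.85 mL + 18.2 mL = 19.05 mL total → factor 19.05/0.85 = 22.412
Step 5: 220 μL + 14.3 mL = 14520 μL total → factor 14520/220 = 66
Step 6: 2.65 mL + 8.6 mL = 11.25 mL total → factor 11.25/2.65 = 4.2453
Product of known-step factors = 8.0378 × 10^5
Overall factor = 1.00 mM / (0.0660 nM) = 1.5152 × 10^7
Step-1 factor = 1.5152 × 10^7 / 8.0378 × 10^5 = 18.85
v = 2450 μL / 18.85 = 130 μL

130 μL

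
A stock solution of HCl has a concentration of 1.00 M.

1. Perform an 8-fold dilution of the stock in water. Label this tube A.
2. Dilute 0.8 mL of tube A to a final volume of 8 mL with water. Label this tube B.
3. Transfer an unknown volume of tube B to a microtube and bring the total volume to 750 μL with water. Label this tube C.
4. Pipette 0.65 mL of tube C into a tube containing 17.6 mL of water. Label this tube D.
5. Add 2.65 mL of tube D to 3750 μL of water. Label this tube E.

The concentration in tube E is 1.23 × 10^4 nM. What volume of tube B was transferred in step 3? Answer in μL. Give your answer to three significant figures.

Step 1: 8-fold → factor 8
Step 2: 0.8 mL brought to 8 mL → factor 8/0.8 = 10
Step 3: v brought to 750 μL → factor = 750 μL/v
Step 4: 0.65 mL + 17.6 mL = 18.25 mL total → factor 18.25/0.65 = 28.077
Step 5: 2.65 mL + 3750 μL = 6.4 mL total → factor 6.4/2.65 = 2.4151
Product of known-step factors = 5424.7
Overall factor = 1.00 M / (1.23 × 10^4 nM) = 81301
Step-3 factor = 81301 / 5424.7 = 14.987
v = 750 μL / 14.987 = 50.0 μL

50.0 μL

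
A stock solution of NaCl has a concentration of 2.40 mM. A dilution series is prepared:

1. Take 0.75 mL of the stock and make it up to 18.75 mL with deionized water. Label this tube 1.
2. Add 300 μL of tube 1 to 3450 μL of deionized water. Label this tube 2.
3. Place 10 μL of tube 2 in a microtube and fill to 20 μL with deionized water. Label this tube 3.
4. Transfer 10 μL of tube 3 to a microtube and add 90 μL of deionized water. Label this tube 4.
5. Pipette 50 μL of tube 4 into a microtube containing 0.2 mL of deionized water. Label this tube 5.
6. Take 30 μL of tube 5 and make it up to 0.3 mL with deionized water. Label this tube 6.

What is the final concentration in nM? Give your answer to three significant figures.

7.68 nM

Step 1: 0.75 mL brought to 18.75 mL → factor 18.75/0.75 = 25
Step 2: 300 μL + 3450 μL = 3750 μL total → factor 3750/300 = 12.5
Step 3: 10 μL brought to 20 μL → factor 20/10 = 2
Step 4: 10 μL + 90 μL = 100 μL total → factor 100/10 = 10
Step 5: 50 μL + 0.2 mL = 250 μL total → factor 250/50 = 5
Step 6: 30 μL brought to 0.3 mL → factor 300/30 = 10
Overall dilution factor = 25 × 12.5 × 2 × 10 × 5 × 10 = 3.125 × 10^5
Final = 2.40 mM / 3.125 × 10^5 = 7.680 × 10^-6 mM = 7.68 nM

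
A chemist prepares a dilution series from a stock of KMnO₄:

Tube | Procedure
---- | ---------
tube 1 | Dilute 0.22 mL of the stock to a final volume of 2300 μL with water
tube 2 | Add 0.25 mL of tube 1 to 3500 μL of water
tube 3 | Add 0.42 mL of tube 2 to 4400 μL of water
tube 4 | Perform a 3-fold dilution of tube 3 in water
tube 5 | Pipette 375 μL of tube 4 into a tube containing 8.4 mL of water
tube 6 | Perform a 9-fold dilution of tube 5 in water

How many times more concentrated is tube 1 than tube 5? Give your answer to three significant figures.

Step 1: 0.22 mL brought to 2300 μL → factor 2.3/0.22 = 10.455
Step 2: 0.25 mL + 3500 μL = 3.75 mL total → factor 3.75/0.25 = 15
Step 3: 0.42 mL + 4400 μL = 4.82 mL total → factor 4.82/0.42 = 11.476
Step 4: 3-fold → factor 3
Step 5: 375 μL + 8.4 mL = 8775 μL total → factor 8775/375 = 23.4
Dilution factor to tube 1 = 10.455; to tube 5 = 1.2634 × 10^5
[tube 1]/[tube 5] = (factor to tube 5)/(factor to tube 1) = 1.2634 × 10^5/10.455 = 1.21 × 10^4

1.21 × 10^4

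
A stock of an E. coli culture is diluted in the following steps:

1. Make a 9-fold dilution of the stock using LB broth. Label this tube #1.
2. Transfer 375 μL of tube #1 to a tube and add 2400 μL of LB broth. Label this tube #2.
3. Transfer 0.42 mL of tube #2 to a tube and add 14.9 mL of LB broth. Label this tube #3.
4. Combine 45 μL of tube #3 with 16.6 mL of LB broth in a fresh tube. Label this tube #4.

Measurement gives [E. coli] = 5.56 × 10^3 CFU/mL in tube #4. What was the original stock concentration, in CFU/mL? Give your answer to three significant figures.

5.00 × 10^9 CFU/mL

Step 1: 9-fold → factor 9
Step 2: 375 μL + 2400 μL = 2775 μL total → factor 2775/375 = 7.4
Step 3: 0.42 mL + 14.9 mL = 15.32 mL total → factor 15.32/0.42 = 36.476
Step 4: 45 μL + 16.6 mL = 16645 μL total → factor 16645/45 = 369.89
Overall dilution factor = 9 × 7.4 × 36.476 × 369.89 = 8.9858 × 10^5
Stock = 5.56 × 10^3 CFU/mL × 8.9858 × 10^5 = 5.00 × 10^9 CFU/mL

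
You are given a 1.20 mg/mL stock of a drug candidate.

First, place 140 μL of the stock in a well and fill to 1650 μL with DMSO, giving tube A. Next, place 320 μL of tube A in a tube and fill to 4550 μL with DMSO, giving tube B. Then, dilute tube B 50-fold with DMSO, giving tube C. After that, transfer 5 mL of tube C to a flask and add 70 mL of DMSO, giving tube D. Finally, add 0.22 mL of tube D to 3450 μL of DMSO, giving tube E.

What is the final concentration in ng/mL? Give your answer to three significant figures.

Step 1: 140 μL brought to 1650 μL → factor 1650/140 = 11.786
Step 2: 320 μL brought to 4550 μL → factor 4550/320 = 14.219
Step 3: 50-fold → factor 50
Step 4: 5 mL + 70 mL = 75 mL total → factor 75/5 = 15
Step 5: 0.22 mL + 3450 μL = 3.67 mL total → factor 3.67/0.22 = 16.682
Overall dilution factor = 11.786 × 14.219 × 50 × 15 × 16.682 = 2.0966 × 10^6
Final = 1.20 mg/mL / 2.0966 × 10^6 = 5.723 × 10^-7 mg/mL = 0.572 ng/mL

0.572 ng/mL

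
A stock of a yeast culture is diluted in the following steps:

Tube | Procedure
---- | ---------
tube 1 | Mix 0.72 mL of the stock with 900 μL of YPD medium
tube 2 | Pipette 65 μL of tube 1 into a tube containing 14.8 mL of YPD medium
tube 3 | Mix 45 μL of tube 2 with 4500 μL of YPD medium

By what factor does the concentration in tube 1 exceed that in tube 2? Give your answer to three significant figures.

Step 1: 0.72 mL + 900 μL = 1.62 mL total → factor 1.62/0.72 = 2.25
Step 2: 65 μL + 14.8 mL = 14865 μL total → factor 14865/65 = 228.69
Dilution factor to tube 1 = 2.25; to tube 2 = 514.56
[tube 1]/[tube 2] = (factor to tube 2)/(factor to tube 1) = 514.56/2.25 = 229

229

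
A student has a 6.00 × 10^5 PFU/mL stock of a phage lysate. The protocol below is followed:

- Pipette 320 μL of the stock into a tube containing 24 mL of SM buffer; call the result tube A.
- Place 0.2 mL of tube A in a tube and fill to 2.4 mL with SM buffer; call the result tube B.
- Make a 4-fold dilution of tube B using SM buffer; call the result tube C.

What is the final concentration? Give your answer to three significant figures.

164 PFU/mL

Step 1: 320 μL + 24 mL = 24320 μL total → factor 24320/320 = 76
Step 2: 0.2 mL brought to 2.4 mL → factor 2.4/0.2 = 12
Step 3: 4-fold → factor 4
Overall dilution factor = 76 × 12 × 4 = 3648
Final = 6.00 × 10^5 PFU/mL / 3648 = 164 PFU/mL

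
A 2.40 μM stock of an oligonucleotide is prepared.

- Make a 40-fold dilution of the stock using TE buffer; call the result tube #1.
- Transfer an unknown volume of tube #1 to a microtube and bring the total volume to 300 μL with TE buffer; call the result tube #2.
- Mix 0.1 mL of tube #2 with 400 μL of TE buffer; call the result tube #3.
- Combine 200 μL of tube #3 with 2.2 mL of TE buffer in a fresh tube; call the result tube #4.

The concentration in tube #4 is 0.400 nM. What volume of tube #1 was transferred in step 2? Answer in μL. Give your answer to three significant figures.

120 μL

Step 1: 40-fold → factor 40
Step 2: v brought to 300 μL → factor = 300 μL/v
Step 3: 0.1 mL + 400 μL = 0.5 mL total → factor 0.5/0.1 = 5
Step 4: 200 μL + 2.2 mL = 2400 μL total → factor 2400/200 = 12
Product of known-step factors = 2400
Overall factor = 2.40 μM / (0.400 nM) = 6000
Step-2 factor = 6000 / 2400 = 2.5
v = 300 μL / 2.5 = 120 μL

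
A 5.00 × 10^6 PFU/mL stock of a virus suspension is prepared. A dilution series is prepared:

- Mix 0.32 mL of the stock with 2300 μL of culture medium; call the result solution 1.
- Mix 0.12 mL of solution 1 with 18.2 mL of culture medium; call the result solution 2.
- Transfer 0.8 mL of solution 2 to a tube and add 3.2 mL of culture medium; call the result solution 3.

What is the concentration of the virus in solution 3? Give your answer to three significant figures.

Step 1: 0.32 mL + 2300 μL = 2.62 mL total → factor 2.62/0.32 = 8.1875
Step 2: 0.12 mL + 18.2 mL = 18.32 mL total → factor 18.32/0.12 = 152.67
Step 3: 0.8 mL + 3.2 mL = 4 mL total → factor 4/0.8 = 5
Overall dilution factor = 8.1875 × 152.67 × 5 = 6249.8
Final = 5.00 × 10^6 PFU/mL / 6249.8 = 800 PFU/mL

800 PFU/mL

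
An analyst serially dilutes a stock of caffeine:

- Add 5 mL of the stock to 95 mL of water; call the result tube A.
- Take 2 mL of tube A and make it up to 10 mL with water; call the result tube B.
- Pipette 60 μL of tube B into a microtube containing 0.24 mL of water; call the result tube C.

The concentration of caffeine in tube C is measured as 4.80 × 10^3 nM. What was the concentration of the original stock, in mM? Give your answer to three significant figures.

2.40 mM

Step 1: 5 mL + 95 mL = 100 mL total → factor 100/5 = 20
Step 2: 2 mL brought to 10 mL → factor 10/2 = 5
Step 3: 60 μL + 0.24 mL = 300 μL total → factor 300/60 = 5
Overall dilution factor = 20 × 5 × 5 = 500
Stock = 4.80 × 10^3 nM × 500 = 2.400 × 10^6 nM = 2.40 mM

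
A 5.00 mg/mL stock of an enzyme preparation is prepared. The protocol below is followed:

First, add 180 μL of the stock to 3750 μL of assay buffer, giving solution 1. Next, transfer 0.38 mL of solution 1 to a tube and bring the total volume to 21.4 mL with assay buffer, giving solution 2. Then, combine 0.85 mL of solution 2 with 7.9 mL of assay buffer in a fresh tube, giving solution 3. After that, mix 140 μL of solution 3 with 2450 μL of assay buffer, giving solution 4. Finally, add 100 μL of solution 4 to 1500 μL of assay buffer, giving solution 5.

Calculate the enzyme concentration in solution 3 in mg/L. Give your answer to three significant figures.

Step 1: 180 μL + 3750 μL = 3930 μL total → factor 3930/180 = 21.833
Step 2: 0.38 mL brought to 21.4 mL → factor 21.4/0.38 = 56.316
Step 3: 0.85 mL + 7.9 mL = 8.75 mL total → factor 8.75/0.85 = 10.294
Dilution factor through solution 3 = 21.833 × 56.316 × 10.294 = 12657
[solution 3] = 5.00 mg/mL / 12657 = 0.0003950 mg/mL = 0.395 mg/L

0.395 mg/L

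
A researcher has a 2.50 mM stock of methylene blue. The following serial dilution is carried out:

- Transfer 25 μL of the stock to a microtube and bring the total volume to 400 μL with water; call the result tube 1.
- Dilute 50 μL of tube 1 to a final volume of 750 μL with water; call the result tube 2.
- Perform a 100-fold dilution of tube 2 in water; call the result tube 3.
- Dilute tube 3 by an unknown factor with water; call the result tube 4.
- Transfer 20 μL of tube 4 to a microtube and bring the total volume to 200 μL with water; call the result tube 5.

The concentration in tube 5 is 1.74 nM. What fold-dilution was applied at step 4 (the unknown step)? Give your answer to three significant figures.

Step 1: 25 μL brought to 400 μL → factor 400/25 = 16
Step 2: 50 μL brought to 750 μL → factor 750/50 = 15
Step 3: 100-fold → factor 100
Step 4: unknown factor x
Step 5: 20 μL brought to 200 μL → factor 200/20 = 10
Product of known-step factors = 2.4 × 10^5
Overall factor = 2.50 mM / (1.74 nM) = 1.4368 × 10^6
x = 1.4368 × 10^6 / 2.4 × 10^5 = 5.99

5.99-fold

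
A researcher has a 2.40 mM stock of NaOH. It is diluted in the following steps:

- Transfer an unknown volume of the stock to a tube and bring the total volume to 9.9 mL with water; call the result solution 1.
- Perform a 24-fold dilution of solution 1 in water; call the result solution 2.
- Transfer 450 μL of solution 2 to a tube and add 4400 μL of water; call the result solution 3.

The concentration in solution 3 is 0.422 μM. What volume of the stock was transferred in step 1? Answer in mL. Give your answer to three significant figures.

Step 1: v brought to 9.9 mL → factor = 9.9 mL/v
Step 2: 24-fold → factor 24
Step 3: 450 μL + 4400 μL = 4850 μL total → factor 4850/450 = 10.778
Product of known-step factors = 258.67
Overall factor = 2.40 mM / (0.422 μM) = 5687.2
Step-1 factor = 5687.2 / 258.67 = 21.987
v = 9.9 mL / 21.987 = 0.450 mL

0.450 mL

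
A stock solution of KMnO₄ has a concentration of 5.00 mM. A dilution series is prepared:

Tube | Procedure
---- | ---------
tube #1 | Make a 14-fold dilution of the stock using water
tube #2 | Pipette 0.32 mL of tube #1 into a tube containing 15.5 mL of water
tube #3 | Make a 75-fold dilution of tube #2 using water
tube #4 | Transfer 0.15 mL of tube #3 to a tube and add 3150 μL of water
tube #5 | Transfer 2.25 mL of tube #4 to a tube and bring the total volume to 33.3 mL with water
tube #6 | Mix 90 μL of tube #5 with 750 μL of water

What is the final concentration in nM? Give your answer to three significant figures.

Step 1: 14-fold → factor 14
Step 2: 0.32 mL + 15.5 mL = 15.82 mL total → factor 15.82/0.32 = 49.438
Step 3: 75-fold → factor 75
Step 4: 0.15 mL + 3150 μL = 3.3 mL total → factor 3.3/0.15 = 22
Step 5: 2.25 mL brought to 33.3 mL → factor 33.3/2.25 = 14.8
Step 6: 90 μL + 750 μL = 840 μL total → factor 840/90 = 9.3333
Overall dilution factor = 14 × 49.438 × 75 × 22 × 14.8 × 9.3333 = 1.5775 × 10^8
Final = 5.00 mM / 1.5775 × 10^8 = 3.170 × 10^-8 mM = 0.0317 nM

0.0317 nM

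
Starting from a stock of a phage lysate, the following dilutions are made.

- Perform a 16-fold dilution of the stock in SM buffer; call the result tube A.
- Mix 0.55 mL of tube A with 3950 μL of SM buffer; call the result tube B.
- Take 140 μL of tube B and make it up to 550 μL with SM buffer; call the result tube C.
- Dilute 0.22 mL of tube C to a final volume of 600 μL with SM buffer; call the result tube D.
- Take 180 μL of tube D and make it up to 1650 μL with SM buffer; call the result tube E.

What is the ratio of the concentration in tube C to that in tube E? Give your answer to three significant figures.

Step 1: 16-fold → factor 16
Step 2: 0.55 mL + 3950 μL = 4.5 mL total → factor 4.5/0.55 = 8.1818
Step 3: 140 μL brought to 550 μL → factor 550/140 = 3.9286
Step 4: 0.22 mL brought to 600 μL → factor 0.6/0.22 = 2.7273
Step 5: 180 μL brought to 1650 μL → factor 1650/180 = 9.1667
Dilution factor to tube C = 514.29; to tube E = 12857
[tube C]/[tube E] = (factor to tube E)/(factor to tube C) = 12857/514.29 = 25.0

25.0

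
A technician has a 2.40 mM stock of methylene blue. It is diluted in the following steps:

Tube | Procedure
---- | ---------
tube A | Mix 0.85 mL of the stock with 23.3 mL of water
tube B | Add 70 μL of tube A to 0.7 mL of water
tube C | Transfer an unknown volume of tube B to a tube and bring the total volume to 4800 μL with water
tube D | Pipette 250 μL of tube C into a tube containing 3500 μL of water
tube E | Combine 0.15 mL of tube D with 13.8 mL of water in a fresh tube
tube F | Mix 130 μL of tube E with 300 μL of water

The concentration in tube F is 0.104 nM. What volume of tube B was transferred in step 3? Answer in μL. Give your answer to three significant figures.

300 μL

Step 1: 0.85 mL + 23.3 mL = 24.15 mL total → factor 24.15/0.85 = 28.412
Step 2: 70 μL + 0.7 mL = 770 μL total → factor 770/70 = 11
Step 3: v brought to 4800 μL → factor = 4800 μL/v
Step 4: 250 μL + 3500 μL = 3750 μL total → factor 3750/250 = 15
Step 5: 0.15 mL + 13.8 mL = 13.95 mL total → factor 13.95/0.15 = 93
Step 6: 130 μL + 300 μL = 430 μL total → factor 430/130 = 3.3077
Product of known-step factors = 1.4421 × 10^6
Overall factor = 2.40 mM / (0.104 nM) = 2.3077 × 10^7
Step-3 factor = 2.3077 × 10^7 / 1.4421 × 10^6 = 16.002
v = 4800 μL / 16.002 = 300 μL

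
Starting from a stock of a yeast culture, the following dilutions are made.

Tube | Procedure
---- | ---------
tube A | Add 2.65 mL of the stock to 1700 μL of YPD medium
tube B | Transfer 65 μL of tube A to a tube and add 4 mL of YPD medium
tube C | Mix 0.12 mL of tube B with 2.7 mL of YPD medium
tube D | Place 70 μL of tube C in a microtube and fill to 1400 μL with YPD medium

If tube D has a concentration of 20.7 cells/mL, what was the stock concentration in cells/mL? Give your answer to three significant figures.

9.99 × 10^5 cells/mL

Step 1: 2.65 mL + 1700 μL = 4.35 mL total → factor 4.35/2.65 = 1.6415
Step 2: 65 μL + 4 mL = 4065 μL total → factor 4065/65 = 62.538
Step 3: 0.12 mL + 2.7 mL = 2.82 mL total → factor 2.82/0.12 = 23.5
Step 4: 70 μL brought to 1400 μL → factor 1400/70 = 20
Overall dilution factor = 1.6415 × 62.538 × 23.5 × 20 = 48249
Stock = 20.7 cells/mL × 48249 = 9.99 × 10^5 cells/mL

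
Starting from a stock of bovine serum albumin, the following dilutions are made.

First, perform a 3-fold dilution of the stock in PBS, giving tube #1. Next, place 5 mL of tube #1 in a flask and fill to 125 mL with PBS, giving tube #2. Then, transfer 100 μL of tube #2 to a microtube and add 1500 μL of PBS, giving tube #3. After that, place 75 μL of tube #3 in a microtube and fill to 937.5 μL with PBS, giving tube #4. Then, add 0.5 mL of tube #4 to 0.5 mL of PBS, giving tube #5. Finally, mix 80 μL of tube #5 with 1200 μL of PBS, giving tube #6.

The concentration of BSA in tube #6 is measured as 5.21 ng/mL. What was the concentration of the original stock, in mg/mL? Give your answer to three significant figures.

2.50 mg/mL

Step 1: 3-fold → factor 3
Step 2: 5 mL brought to 125 mL → factor 125/5 = 25
Step 3: 100 μL + 1500 μL = 1600 μL total → factor 1600/100 = 16
Step 4: 75 μL brought to 937.5 μL → factor 937.5/75 = 12.5
Step 5: 0.5 mL + 0.5 mL = 1 mL total → factor 1/0.5 = 2
Step 6: 80 μL + 1200 μL = 1280 μL total → factor 1280/80 = 16
Overall dilution factor = 3 × 25 × 16 × 12.5 × 2 × 16 = 4.8 × 10^5
Stock = 5.21 ng/mL × 4.8 × 10^5 = 2.501 × 10^6 ng/mL = 2.50 mg/mL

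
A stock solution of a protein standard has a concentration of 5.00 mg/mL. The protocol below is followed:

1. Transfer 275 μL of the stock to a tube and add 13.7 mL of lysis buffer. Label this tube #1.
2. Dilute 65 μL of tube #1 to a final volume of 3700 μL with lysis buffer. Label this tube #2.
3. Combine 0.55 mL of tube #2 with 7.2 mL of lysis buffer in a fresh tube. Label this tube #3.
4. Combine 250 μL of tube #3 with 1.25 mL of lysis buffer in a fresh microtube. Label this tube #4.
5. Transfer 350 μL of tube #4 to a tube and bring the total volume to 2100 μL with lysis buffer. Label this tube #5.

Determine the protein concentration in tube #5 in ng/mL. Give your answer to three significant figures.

Step 1: 275 μL + 13.7 mL = 13975 μL total → factor 13975/275 = 50.818
Step 2: 65 μL brought to 3700 μL → factor 3700/65 = 56.923
Step 3: 0.55 mL + 7.2 mL = 7.75 mL total → factor 7.75/0.55 = 14.091
Step 4: 250 μL + 1.25 mL = 1500 μL total → factor 1500/250 = 6
Step 5: 350 μL brought to 2100 μL → factor 2100/350 = 6
Overall dilution factor = 50.818 × 56.923 × 14.091 × 6 × 6 = 1.4674 × 10^6
Final = 5.00 mg/mL / 1.4674 × 10^6 = 3.407 × 10^-6 mg/mL = 3.41 ng/mL

3.41 ng/mL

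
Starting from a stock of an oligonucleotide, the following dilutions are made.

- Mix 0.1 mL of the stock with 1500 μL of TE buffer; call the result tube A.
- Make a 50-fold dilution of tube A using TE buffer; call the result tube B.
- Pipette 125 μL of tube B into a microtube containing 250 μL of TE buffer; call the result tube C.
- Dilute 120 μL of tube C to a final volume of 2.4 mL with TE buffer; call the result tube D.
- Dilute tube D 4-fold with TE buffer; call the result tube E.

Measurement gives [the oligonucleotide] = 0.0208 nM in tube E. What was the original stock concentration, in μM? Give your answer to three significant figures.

3.99 μM

Step 1: 0.1 mL + 1500 μL = 1.6 mL total → factor 1.6/0.1 = 16
Step 2: 50-fold → factor 50
Step 3: 125 μL + 250 μL = 375 μL total → factor 375/125 = 3
Step 4: 120 μL brought to 2.4 mL → factor 2400/120 = 20
Step 5: 4-fold → factor 4
Overall dilution factor = 16 × 50 × 3 × 20 × 4 = 1.92 × 10^5
Stock = 0.0208 nM × 1.92 × 10^5 = 3994 nM = 3.99 μM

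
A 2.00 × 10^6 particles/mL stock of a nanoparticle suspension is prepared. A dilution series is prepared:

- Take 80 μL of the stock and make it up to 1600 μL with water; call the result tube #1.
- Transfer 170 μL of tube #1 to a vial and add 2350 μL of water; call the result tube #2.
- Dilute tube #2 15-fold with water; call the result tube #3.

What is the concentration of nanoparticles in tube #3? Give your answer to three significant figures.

450 particles/mL

Step 1: 80 μL brought to 1600 μL → factor 1600/80 = 20
Step 2: 170 μL + 2350 μL = 2520 μL total → factor 2520/170 = 14.824
Step 3: 15-fold → factor 15
Overall dilution factor = 20 × 14.824 × 15 = 4447.1
Final = 2.00 × 10^6 particles/mL / 4447.1 = 450 particles/mL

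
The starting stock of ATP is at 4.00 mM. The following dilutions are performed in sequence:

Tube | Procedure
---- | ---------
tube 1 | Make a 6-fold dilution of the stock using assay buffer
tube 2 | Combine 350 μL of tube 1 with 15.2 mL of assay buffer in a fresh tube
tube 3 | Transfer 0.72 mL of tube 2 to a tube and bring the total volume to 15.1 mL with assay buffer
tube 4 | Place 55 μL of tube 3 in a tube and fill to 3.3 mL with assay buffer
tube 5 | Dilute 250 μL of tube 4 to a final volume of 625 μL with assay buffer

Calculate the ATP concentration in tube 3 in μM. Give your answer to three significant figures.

0.715 μM

Step 1: 6-fold → factor 6
Step 2: 350 μL + 15.2 mL = 15550 μL total → factor 15550/350 = 44.429
Step 3: 0.72 mL brought to 15.1 mL → factor 15.1/0.72 = 20.972
Dilution factor through tube 3 = 6 × 44.429 × 20.972 = 5590.6
[tube 3] = 4.00 mM / 5590.6 = 0.0007155 mM = 0.715 μM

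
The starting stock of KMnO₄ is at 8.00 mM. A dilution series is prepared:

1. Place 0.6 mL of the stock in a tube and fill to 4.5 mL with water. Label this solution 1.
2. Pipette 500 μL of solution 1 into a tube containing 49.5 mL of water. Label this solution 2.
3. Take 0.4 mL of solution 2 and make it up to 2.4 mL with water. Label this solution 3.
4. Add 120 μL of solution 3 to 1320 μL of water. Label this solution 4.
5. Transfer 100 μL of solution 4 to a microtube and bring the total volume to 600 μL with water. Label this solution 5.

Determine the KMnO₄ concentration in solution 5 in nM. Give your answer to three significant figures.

24.7 nM

Step 1: 0.6 mL brought to 4.5 mL → factor 4.5/0.6 = 7.5
Step 2: 500 μL + 49.5 mL = 50000 μL total → factor 50000/500 = 100
Step 3: 0.4 mL brought to 2.4 mL → factor 2.4/0.4 = 6
Step 4: 120 μL + 1320 μL = 1440 μL total → factor 1440/120 = 12
Step 5: 100 μL brought to 600 μL → factor 600/100 = 6
Overall dilution factor = 7.5 × 100 × 6 × 12 × 6 = 3.24 × 10^5
Final = 8.00 mM / 3.24 × 10^5 = 2.469 × 10^-5 mM = 24.7 nM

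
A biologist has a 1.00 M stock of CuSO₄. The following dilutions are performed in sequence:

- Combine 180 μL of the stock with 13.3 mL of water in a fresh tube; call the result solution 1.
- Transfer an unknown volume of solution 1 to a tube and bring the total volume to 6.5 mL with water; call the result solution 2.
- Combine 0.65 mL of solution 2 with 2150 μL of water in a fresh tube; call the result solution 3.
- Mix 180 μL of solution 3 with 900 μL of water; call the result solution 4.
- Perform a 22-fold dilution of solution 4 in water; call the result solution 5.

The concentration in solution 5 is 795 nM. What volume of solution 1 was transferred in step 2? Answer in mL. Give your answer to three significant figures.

0.220 mL

Step 1: 180 μL + 13.3 mL = 13480 μL total → factor 13480/180 = 74.889
Step 2: v brought to 6.5 mL → factor = 6.5 mL/v
Step 3: 0.65 mL + 2150 μL = 2.8 mL total → factor 2.8/0.65 = 4.3077
Step 4: 180 μL + 900 μL = 1080 μL total → factor 1080/180 = 6
Step 5: 22-fold → factor 22
Product of known-step factors = 42583
Overall factor = 1.00 M / (795 nM) = 1.2579 × 10^6
Step-2 factor = 1.2579 × 10^6 / 42583 = 29.539
v = 6.5 mL / 29.539 = 0.220 mL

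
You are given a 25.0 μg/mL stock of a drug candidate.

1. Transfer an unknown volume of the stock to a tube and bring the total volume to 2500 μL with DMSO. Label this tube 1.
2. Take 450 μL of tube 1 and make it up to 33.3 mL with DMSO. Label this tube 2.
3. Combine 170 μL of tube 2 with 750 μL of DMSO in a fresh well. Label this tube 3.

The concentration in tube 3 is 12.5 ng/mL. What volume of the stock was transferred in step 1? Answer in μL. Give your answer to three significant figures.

Step 1: v brought to 2500 μL → factor = 2500 μL/v
Step 2: 450 μL brought to 33.3 mL → factor 33300/450 = 74
Step 3: 170 μL + 750 μL = 920 μL total → factor 920/170 = 5.4118
Product of known-step factors = 400.47
Overall factor = 25.0 μg/mL / (12.5 ng/mL) = 2000
Step-1 factor = 2000 / 400.47 = 4.9941
v = 2500 μL / 4.9941 = 501 μL

501 μL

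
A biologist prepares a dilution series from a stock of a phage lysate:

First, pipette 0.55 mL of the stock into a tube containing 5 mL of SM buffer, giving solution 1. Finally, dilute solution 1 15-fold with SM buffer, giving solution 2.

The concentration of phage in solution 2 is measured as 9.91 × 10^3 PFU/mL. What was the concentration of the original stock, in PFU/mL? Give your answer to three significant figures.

1.50 × 10^6 PFU/mL

Step 1: 0.55 mL + 5 mL = 5.55 mL total → factor 5.55/0.55 = 10.091
Step 2: 15-fold → factor 15
Overall dilution factor = 10.091 × 15 = 151.36
Stock = 9.91 × 10^3 PFU/mL × 151.36 = 1.50 × 10^6 PFU/mL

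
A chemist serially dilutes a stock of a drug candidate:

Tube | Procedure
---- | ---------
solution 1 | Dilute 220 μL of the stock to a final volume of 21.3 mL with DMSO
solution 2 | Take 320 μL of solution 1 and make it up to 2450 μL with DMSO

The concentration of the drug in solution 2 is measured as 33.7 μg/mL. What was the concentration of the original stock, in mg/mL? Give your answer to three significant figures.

25.0 mg/mL

Step 1: 220 μL brought to 21.3 mL → factor 21300/220 = 96.818
Step 2: 320 μL brought to 2450 μL → factor 2450/320 = 7.6562
Overall dilution factor = 96.818 × 7.6562 = 741.26
Stock = 33.7 μg/mL × 741.26 = 2.498 × 10^4 μg/mL = 25.0 mg/mL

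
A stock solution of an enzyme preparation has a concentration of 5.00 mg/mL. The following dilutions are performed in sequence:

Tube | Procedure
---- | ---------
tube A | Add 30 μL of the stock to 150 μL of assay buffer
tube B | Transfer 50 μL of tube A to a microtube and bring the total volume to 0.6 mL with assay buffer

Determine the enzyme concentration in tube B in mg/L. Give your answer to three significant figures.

Step 1: 30 μL + 150 μL = 180 μL total → factor 180/30 = 6
Step 2: 50 μL brought to 0.6 mL → factor 600/50 = 12
Overall dilution factor = 6 × 12 = 72
Final = 5.00 mg/mL / 72 = 0.06944 mg/mL = 69.4 mg/L

69.4 mg/L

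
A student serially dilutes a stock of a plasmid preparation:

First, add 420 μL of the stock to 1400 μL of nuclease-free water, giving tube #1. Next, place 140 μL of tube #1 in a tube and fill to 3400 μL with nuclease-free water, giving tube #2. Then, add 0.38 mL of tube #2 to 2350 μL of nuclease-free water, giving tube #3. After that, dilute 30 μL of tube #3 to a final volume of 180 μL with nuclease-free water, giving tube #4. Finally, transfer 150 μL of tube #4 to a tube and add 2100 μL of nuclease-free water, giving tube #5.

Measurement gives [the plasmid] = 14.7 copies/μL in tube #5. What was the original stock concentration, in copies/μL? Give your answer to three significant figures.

Step 1: 420 μL + 1400 μL = 1820 μL total → factor 1820/420 = 4.3333
Step 2: 140 μL brought to 3400 μL → factor 3400/140 = 24.286
Step 3: 0.38 mL + 2350 μL = 2.73 mL total → factor 2.73/0.38 = 7.1842
Step 4: 30 μL brought to 180 μL → factor 180/30 = 6
Step 5: 150 μL + 2100 μL = 2250 μL total → factor 2250/150 = 15
Overall dilution factor = 4.3333 × 24.286 × 7.1842 × 6 × 15 = 68045
Stock = 14.7 copies/μL × 68045 = 1.00 × 10^6 copies/μL

1.00 × 10^6 copies/μL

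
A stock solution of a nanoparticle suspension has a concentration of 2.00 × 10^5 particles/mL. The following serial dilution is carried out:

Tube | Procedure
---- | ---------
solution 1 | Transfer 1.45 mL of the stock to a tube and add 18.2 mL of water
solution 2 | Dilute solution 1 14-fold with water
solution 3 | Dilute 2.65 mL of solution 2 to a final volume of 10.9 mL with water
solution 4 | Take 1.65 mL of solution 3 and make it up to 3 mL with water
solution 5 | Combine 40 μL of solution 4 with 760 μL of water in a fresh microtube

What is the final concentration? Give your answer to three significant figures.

7.05 particles/mL

Step 1: 1.45 mL + 18.2 mL = 19.65 mL total → factor 19.65/1.45 = 13.552
Step 2: 14-fold → factor 14
Step 3: 2.65 mL brought to 10.9 mL → factor 10.9/2.65 = 4.1132
Step 4: 1.65 mL brought to 3 mL → factor 3/1.65 = 1.8182
Step 5: 40 μL + 760 μL = 800 μL total → factor 800/40 = 20
Overall dilution factor = 13.552 × 14 × 4.1132 × 1.8182 × 20 = 28377
Final = 2.00 × 10^5 particles/mL / 28377 = 7.05 particles/mL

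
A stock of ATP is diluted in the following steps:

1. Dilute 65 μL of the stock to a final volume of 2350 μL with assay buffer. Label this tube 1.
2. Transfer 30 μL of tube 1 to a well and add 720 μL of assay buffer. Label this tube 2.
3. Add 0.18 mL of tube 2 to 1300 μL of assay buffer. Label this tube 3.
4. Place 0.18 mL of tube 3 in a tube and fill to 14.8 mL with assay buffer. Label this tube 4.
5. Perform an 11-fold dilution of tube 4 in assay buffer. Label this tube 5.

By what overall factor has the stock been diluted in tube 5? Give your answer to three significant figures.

6.72 × 10^6

Step 1: 65 μL brought to 2350 μL → factor 2350/65 = 36.154
Step 2: 30 μL + 720 μL = 750 μL total → factor 750/30 = 25
Step 3: 0.18 mL + 1300 μL = 1.48 mL total → factor 1.48/0.18 = 8.2222
Step 4: 0.18 mL brought to 14.8 mL → factor 14.8/0.18 = 82.222
Step 5: 11-fold → factor 11
Overall dilution factor = 36.154 × 25 × 8.2222 × 82.222 × 11 = 6.7215 × 10^6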